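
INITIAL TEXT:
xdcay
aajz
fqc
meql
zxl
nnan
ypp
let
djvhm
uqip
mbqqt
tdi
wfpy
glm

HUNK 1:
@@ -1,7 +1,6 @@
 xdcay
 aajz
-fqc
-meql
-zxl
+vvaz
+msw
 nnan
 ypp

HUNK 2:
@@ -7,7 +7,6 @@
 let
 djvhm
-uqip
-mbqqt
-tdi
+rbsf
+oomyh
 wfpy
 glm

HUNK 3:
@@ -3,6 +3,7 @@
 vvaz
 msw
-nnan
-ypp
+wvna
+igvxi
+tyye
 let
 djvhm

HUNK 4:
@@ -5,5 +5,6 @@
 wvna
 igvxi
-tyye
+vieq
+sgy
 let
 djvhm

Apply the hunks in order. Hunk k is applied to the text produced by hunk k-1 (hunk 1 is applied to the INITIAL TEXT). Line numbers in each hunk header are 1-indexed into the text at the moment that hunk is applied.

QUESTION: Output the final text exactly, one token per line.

Answer: xdcay
aajz
vvaz
msw
wvna
igvxi
vieq
sgy
let
djvhm
rbsf
oomyh
wfpy
glm

Derivation:
Hunk 1: at line 1 remove [fqc,meql,zxl] add [vvaz,msw] -> 13 lines: xdcay aajz vvaz msw nnan ypp let djvhm uqip mbqqt tdi wfpy glm
Hunk 2: at line 7 remove [uqip,mbqqt,tdi] add [rbsf,oomyh] -> 12 lines: xdcay aajz vvaz msw nnan ypp let djvhm rbsf oomyh wfpy glm
Hunk 3: at line 3 remove [nnan,ypp] add [wvna,igvxi,tyye] -> 13 lines: xdcay aajz vvaz msw wvna igvxi tyye let djvhm rbsf oomyh wfpy glm
Hunk 4: at line 5 remove [tyye] add [vieq,sgy] -> 14 lines: xdcay aajz vvaz msw wvna igvxi vieq sgy let djvhm rbsf oomyh wfpy glm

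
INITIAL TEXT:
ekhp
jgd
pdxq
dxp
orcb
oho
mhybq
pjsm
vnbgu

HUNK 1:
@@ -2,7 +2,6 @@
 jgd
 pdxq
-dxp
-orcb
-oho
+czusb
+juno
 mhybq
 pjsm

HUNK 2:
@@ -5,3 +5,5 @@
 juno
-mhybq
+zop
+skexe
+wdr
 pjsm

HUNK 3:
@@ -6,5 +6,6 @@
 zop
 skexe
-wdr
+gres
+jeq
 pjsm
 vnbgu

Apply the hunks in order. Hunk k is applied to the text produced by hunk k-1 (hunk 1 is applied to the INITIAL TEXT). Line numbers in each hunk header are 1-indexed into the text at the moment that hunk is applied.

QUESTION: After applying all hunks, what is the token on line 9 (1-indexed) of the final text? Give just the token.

Answer: jeq

Derivation:
Hunk 1: at line 2 remove [dxp,orcb,oho] add [czusb,juno] -> 8 lines: ekhp jgd pdxq czusb juno mhybq pjsm vnbgu
Hunk 2: at line 5 remove [mhybq] add [zop,skexe,wdr] -> 10 lines: ekhp jgd pdxq czusb juno zop skexe wdr pjsm vnbgu
Hunk 3: at line 6 remove [wdr] add [gres,jeq] -> 11 lines: ekhp jgd pdxq czusb juno zop skexe gres jeq pjsm vnbgu
Final line 9: jeq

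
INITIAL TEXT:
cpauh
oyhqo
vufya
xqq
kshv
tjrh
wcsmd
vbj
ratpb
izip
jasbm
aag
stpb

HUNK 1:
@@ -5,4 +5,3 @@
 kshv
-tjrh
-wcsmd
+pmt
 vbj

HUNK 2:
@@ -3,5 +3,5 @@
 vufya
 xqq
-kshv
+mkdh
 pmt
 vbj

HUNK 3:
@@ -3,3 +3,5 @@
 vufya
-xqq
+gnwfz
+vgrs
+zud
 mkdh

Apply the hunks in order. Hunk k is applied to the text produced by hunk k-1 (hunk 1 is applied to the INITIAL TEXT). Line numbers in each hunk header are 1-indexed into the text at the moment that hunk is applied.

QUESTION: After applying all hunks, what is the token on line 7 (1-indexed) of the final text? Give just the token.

Answer: mkdh

Derivation:
Hunk 1: at line 5 remove [tjrh,wcsmd] add [pmt] -> 12 lines: cpauh oyhqo vufya xqq kshv pmt vbj ratpb izip jasbm aag stpb
Hunk 2: at line 3 remove [kshv] add [mkdh] -> 12 lines: cpauh oyhqo vufya xqq mkdh pmt vbj ratpb izip jasbm aag stpb
Hunk 3: at line 3 remove [xqq] add [gnwfz,vgrs,zud] -> 14 lines: cpauh oyhqo vufya gnwfz vgrs zud mkdh pmt vbj ratpb izip jasbm aag stpb
Final line 7: mkdh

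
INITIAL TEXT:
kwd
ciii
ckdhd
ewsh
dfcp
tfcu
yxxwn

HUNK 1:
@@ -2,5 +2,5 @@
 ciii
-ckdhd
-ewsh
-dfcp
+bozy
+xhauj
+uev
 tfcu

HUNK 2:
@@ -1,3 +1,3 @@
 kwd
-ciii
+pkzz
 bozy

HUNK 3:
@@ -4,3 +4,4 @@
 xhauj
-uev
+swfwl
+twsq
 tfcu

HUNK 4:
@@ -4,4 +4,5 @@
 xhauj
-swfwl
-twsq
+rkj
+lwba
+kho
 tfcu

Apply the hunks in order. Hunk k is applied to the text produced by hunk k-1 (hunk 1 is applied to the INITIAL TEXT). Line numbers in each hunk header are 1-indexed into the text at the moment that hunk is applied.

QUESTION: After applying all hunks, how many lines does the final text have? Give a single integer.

Answer: 9

Derivation:
Hunk 1: at line 2 remove [ckdhd,ewsh,dfcp] add [bozy,xhauj,uev] -> 7 lines: kwd ciii bozy xhauj uev tfcu yxxwn
Hunk 2: at line 1 remove [ciii] add [pkzz] -> 7 lines: kwd pkzz bozy xhauj uev tfcu yxxwn
Hunk 3: at line 4 remove [uev] add [swfwl,twsq] -> 8 lines: kwd pkzz bozy xhauj swfwl twsq tfcu yxxwn
Hunk 4: at line 4 remove [swfwl,twsq] add [rkj,lwba,kho] -> 9 lines: kwd pkzz bozy xhauj rkj lwba kho tfcu yxxwn
Final line count: 9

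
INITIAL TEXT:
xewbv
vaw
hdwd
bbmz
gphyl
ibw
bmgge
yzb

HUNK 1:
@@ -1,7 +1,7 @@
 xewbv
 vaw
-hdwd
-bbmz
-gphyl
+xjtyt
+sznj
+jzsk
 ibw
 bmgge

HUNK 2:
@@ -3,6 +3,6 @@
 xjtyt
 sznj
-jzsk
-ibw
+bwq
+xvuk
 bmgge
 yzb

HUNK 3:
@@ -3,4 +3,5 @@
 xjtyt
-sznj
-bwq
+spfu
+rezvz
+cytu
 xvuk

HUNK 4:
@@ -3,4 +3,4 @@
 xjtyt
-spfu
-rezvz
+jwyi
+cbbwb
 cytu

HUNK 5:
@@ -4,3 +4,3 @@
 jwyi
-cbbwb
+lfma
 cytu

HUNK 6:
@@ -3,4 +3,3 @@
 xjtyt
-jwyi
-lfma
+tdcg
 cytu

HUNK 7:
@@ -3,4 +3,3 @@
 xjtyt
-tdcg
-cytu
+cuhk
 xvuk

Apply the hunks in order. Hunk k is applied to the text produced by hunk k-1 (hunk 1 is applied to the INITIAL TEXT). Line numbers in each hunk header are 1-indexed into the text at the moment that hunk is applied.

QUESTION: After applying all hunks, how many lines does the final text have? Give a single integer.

Hunk 1: at line 1 remove [hdwd,bbmz,gphyl] add [xjtyt,sznj,jzsk] -> 8 lines: xewbv vaw xjtyt sznj jzsk ibw bmgge yzb
Hunk 2: at line 3 remove [jzsk,ibw] add [bwq,xvuk] -> 8 lines: xewbv vaw xjtyt sznj bwq xvuk bmgge yzb
Hunk 3: at line 3 remove [sznj,bwq] add [spfu,rezvz,cytu] -> 9 lines: xewbv vaw xjtyt spfu rezvz cytu xvuk bmgge yzb
Hunk 4: at line 3 remove [spfu,rezvz] add [jwyi,cbbwb] -> 9 lines: xewbv vaw xjtyt jwyi cbbwb cytu xvuk bmgge yzb
Hunk 5: at line 4 remove [cbbwb] add [lfma] -> 9 lines: xewbv vaw xjtyt jwyi lfma cytu xvuk bmgge yzb
Hunk 6: at line 3 remove [jwyi,lfma] add [tdcg] -> 8 lines: xewbv vaw xjtyt tdcg cytu xvuk bmgge yzb
Hunk 7: at line 3 remove [tdcg,cytu] add [cuhk] -> 7 lines: xewbv vaw xjtyt cuhk xvuk bmgge yzb
Final line count: 7

Answer: 7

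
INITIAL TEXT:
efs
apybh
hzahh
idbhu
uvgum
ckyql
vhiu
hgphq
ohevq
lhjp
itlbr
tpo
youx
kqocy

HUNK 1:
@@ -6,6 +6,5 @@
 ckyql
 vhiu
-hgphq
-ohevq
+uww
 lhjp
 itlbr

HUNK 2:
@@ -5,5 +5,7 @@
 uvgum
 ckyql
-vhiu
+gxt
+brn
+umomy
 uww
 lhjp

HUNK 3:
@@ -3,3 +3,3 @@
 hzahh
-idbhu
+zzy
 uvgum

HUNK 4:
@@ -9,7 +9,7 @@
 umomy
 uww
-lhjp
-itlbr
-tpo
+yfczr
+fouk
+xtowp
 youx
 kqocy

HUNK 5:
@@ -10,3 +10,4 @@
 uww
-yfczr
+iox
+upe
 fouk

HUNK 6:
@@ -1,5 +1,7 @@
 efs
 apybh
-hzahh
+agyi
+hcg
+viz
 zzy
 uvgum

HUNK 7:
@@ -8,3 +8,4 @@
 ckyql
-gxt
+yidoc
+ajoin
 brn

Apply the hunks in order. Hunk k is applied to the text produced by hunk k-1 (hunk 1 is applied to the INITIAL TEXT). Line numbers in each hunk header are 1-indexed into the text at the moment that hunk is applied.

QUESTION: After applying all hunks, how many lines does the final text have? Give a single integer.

Hunk 1: at line 6 remove [hgphq,ohevq] add [uww] -> 13 lines: efs apybh hzahh idbhu uvgum ckyql vhiu uww lhjp itlbr tpo youx kqocy
Hunk 2: at line 5 remove [vhiu] add [gxt,brn,umomy] -> 15 lines: efs apybh hzahh idbhu uvgum ckyql gxt brn umomy uww lhjp itlbr tpo youx kqocy
Hunk 3: at line 3 remove [idbhu] add [zzy] -> 15 lines: efs apybh hzahh zzy uvgum ckyql gxt brn umomy uww lhjp itlbr tpo youx kqocy
Hunk 4: at line 9 remove [lhjp,itlbr,tpo] add [yfczr,fouk,xtowp] -> 15 lines: efs apybh hzahh zzy uvgum ckyql gxt brn umomy uww yfczr fouk xtowp youx kqocy
Hunk 5: at line 10 remove [yfczr] add [iox,upe] -> 16 lines: efs apybh hzahh zzy uvgum ckyql gxt brn umomy uww iox upe fouk xtowp youx kqocy
Hunk 6: at line 1 remove [hzahh] add [agyi,hcg,viz] -> 18 lines: efs apybh agyi hcg viz zzy uvgum ckyql gxt brn umomy uww iox upe fouk xtowp youx kqocy
Hunk 7: at line 8 remove [gxt] add [yidoc,ajoin] -> 19 lines: efs apybh agyi hcg viz zzy uvgum ckyql yidoc ajoin brn umomy uww iox upe fouk xtowp youx kqocy
Final line count: 19

Answer: 19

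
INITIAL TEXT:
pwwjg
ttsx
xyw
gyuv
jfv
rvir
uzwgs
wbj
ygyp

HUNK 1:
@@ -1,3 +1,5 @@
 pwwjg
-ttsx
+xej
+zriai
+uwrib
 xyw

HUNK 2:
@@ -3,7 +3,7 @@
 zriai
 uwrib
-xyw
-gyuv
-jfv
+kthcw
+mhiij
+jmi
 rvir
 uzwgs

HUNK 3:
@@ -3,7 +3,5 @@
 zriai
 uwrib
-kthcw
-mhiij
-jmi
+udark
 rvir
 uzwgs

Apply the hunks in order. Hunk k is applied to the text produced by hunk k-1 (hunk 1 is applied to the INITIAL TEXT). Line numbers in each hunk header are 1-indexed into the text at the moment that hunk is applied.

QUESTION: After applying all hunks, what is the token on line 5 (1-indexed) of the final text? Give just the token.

Answer: udark

Derivation:
Hunk 1: at line 1 remove [ttsx] add [xej,zriai,uwrib] -> 11 lines: pwwjg xej zriai uwrib xyw gyuv jfv rvir uzwgs wbj ygyp
Hunk 2: at line 3 remove [xyw,gyuv,jfv] add [kthcw,mhiij,jmi] -> 11 lines: pwwjg xej zriai uwrib kthcw mhiij jmi rvir uzwgs wbj ygyp
Hunk 3: at line 3 remove [kthcw,mhiij,jmi] add [udark] -> 9 lines: pwwjg xej zriai uwrib udark rvir uzwgs wbj ygyp
Final line 5: udark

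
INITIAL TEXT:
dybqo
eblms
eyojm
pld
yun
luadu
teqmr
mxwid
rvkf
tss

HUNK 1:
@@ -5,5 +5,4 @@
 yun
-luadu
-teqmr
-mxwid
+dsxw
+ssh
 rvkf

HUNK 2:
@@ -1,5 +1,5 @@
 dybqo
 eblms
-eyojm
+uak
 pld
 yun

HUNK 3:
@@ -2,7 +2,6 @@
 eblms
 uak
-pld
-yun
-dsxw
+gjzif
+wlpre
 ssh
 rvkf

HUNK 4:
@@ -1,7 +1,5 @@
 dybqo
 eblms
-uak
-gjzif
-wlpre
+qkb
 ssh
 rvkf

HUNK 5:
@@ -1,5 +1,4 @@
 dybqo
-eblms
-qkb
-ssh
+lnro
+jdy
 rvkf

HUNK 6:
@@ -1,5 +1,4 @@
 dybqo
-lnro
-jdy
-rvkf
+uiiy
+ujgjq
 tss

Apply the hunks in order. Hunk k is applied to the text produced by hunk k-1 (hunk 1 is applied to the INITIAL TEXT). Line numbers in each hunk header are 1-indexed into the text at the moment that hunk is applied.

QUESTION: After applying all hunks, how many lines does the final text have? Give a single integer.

Answer: 4

Derivation:
Hunk 1: at line 5 remove [luadu,teqmr,mxwid] add [dsxw,ssh] -> 9 lines: dybqo eblms eyojm pld yun dsxw ssh rvkf tss
Hunk 2: at line 1 remove [eyojm] add [uak] -> 9 lines: dybqo eblms uak pld yun dsxw ssh rvkf tss
Hunk 3: at line 2 remove [pld,yun,dsxw] add [gjzif,wlpre] -> 8 lines: dybqo eblms uak gjzif wlpre ssh rvkf tss
Hunk 4: at line 1 remove [uak,gjzif,wlpre] add [qkb] -> 6 lines: dybqo eblms qkb ssh rvkf tss
Hunk 5: at line 1 remove [eblms,qkb,ssh] add [lnro,jdy] -> 5 lines: dybqo lnro jdy rvkf tss
Hunk 6: at line 1 remove [lnro,jdy,rvkf] add [uiiy,ujgjq] -> 4 lines: dybqo uiiy ujgjq tss
Final line count: 4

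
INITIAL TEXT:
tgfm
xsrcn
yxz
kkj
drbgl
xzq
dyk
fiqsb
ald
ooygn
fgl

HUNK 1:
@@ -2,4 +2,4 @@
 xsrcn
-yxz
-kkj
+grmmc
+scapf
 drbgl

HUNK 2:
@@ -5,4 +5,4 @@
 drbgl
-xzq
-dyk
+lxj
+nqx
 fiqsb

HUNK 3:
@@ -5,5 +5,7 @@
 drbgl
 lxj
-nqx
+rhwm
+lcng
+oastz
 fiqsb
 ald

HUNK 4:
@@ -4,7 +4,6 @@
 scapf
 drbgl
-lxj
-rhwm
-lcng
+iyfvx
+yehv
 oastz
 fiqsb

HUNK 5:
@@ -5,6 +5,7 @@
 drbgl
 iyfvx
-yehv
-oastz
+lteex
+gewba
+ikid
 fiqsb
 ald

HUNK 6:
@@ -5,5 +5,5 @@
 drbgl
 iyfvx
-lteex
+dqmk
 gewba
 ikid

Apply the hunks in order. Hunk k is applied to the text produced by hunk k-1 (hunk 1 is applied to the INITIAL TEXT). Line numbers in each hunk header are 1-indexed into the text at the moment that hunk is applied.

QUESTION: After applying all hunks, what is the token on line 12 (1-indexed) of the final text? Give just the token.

Hunk 1: at line 2 remove [yxz,kkj] add [grmmc,scapf] -> 11 lines: tgfm xsrcn grmmc scapf drbgl xzq dyk fiqsb ald ooygn fgl
Hunk 2: at line 5 remove [xzq,dyk] add [lxj,nqx] -> 11 lines: tgfm xsrcn grmmc scapf drbgl lxj nqx fiqsb ald ooygn fgl
Hunk 3: at line 5 remove [nqx] add [rhwm,lcng,oastz] -> 13 lines: tgfm xsrcn grmmc scapf drbgl lxj rhwm lcng oastz fiqsb ald ooygn fgl
Hunk 4: at line 4 remove [lxj,rhwm,lcng] add [iyfvx,yehv] -> 12 lines: tgfm xsrcn grmmc scapf drbgl iyfvx yehv oastz fiqsb ald ooygn fgl
Hunk 5: at line 5 remove [yehv,oastz] add [lteex,gewba,ikid] -> 13 lines: tgfm xsrcn grmmc scapf drbgl iyfvx lteex gewba ikid fiqsb ald ooygn fgl
Hunk 6: at line 5 remove [lteex] add [dqmk] -> 13 lines: tgfm xsrcn grmmc scapf drbgl iyfvx dqmk gewba ikid fiqsb ald ooygn fgl
Final line 12: ooygn

Answer: ooygn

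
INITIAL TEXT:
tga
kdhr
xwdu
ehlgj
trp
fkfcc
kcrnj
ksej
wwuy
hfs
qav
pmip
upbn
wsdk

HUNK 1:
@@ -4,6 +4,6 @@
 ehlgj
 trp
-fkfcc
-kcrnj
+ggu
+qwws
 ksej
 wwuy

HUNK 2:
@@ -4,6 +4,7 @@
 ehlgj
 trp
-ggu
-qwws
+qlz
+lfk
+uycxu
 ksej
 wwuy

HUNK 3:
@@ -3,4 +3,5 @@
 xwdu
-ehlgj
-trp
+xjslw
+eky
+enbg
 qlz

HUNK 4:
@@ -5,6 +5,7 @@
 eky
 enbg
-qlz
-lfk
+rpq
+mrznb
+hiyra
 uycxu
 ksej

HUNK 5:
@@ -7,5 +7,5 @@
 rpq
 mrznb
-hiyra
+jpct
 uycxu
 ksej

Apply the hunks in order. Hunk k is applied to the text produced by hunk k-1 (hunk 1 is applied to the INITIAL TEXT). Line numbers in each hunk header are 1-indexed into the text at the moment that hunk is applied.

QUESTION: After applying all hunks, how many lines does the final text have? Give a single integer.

Hunk 1: at line 4 remove [fkfcc,kcrnj] add [ggu,qwws] -> 14 lines: tga kdhr xwdu ehlgj trp ggu qwws ksej wwuy hfs qav pmip upbn wsdk
Hunk 2: at line 4 remove [ggu,qwws] add [qlz,lfk,uycxu] -> 15 lines: tga kdhr xwdu ehlgj trp qlz lfk uycxu ksej wwuy hfs qav pmip upbn wsdk
Hunk 3: at line 3 remove [ehlgj,trp] add [xjslw,eky,enbg] -> 16 lines: tga kdhr xwdu xjslw eky enbg qlz lfk uycxu ksej wwuy hfs qav pmip upbn wsdk
Hunk 4: at line 5 remove [qlz,lfk] add [rpq,mrznb,hiyra] -> 17 lines: tga kdhr xwdu xjslw eky enbg rpq mrznb hiyra uycxu ksej wwuy hfs qav pmip upbn wsdk
Hunk 5: at line 7 remove [hiyra] add [jpct] -> 17 lines: tga kdhr xwdu xjslw eky enbg rpq mrznb jpct uycxu ksej wwuy hfs qav pmip upbn wsdk
Final line count: 17

Answer: 17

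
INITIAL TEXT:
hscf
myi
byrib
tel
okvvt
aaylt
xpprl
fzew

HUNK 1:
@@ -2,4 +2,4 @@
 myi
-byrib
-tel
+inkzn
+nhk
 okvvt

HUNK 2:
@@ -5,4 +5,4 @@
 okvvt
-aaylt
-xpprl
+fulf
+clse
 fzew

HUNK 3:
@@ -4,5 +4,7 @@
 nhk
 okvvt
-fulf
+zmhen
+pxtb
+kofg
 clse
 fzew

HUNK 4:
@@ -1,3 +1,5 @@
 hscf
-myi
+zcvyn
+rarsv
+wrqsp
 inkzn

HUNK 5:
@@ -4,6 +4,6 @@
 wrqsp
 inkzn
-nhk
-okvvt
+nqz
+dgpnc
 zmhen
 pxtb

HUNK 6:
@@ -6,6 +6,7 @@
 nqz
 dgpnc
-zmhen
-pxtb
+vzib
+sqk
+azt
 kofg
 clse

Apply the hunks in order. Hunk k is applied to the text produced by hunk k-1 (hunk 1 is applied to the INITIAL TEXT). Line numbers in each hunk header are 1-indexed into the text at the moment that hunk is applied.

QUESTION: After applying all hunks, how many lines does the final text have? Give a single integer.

Hunk 1: at line 2 remove [byrib,tel] add [inkzn,nhk] -> 8 lines: hscf myi inkzn nhk okvvt aaylt xpprl fzew
Hunk 2: at line 5 remove [aaylt,xpprl] add [fulf,clse] -> 8 lines: hscf myi inkzn nhk okvvt fulf clse fzew
Hunk 3: at line 4 remove [fulf] add [zmhen,pxtb,kofg] -> 10 lines: hscf myi inkzn nhk okvvt zmhen pxtb kofg clse fzew
Hunk 4: at line 1 remove [myi] add [zcvyn,rarsv,wrqsp] -> 12 lines: hscf zcvyn rarsv wrqsp inkzn nhk okvvt zmhen pxtb kofg clse fzew
Hunk 5: at line 4 remove [nhk,okvvt] add [nqz,dgpnc] -> 12 lines: hscf zcvyn rarsv wrqsp inkzn nqz dgpnc zmhen pxtb kofg clse fzew
Hunk 6: at line 6 remove [zmhen,pxtb] add [vzib,sqk,azt] -> 13 lines: hscf zcvyn rarsv wrqsp inkzn nqz dgpnc vzib sqk azt kofg clse fzew
Final line count: 13

Answer: 13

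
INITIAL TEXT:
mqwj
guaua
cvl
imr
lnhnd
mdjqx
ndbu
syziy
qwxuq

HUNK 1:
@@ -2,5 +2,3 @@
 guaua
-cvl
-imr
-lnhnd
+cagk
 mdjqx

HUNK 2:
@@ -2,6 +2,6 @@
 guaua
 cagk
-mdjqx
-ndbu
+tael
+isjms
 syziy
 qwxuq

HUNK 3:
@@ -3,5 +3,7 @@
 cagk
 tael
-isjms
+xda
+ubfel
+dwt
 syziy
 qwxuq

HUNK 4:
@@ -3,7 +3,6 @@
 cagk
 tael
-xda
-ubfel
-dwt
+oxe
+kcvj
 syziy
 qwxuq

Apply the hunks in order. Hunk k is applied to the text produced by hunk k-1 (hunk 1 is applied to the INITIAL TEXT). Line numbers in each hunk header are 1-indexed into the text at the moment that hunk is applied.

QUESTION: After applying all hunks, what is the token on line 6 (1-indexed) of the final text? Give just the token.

Hunk 1: at line 2 remove [cvl,imr,lnhnd] add [cagk] -> 7 lines: mqwj guaua cagk mdjqx ndbu syziy qwxuq
Hunk 2: at line 2 remove [mdjqx,ndbu] add [tael,isjms] -> 7 lines: mqwj guaua cagk tael isjms syziy qwxuq
Hunk 3: at line 3 remove [isjms] add [xda,ubfel,dwt] -> 9 lines: mqwj guaua cagk tael xda ubfel dwt syziy qwxuq
Hunk 4: at line 3 remove [xda,ubfel,dwt] add [oxe,kcvj] -> 8 lines: mqwj guaua cagk tael oxe kcvj syziy qwxuq
Final line 6: kcvj

Answer: kcvj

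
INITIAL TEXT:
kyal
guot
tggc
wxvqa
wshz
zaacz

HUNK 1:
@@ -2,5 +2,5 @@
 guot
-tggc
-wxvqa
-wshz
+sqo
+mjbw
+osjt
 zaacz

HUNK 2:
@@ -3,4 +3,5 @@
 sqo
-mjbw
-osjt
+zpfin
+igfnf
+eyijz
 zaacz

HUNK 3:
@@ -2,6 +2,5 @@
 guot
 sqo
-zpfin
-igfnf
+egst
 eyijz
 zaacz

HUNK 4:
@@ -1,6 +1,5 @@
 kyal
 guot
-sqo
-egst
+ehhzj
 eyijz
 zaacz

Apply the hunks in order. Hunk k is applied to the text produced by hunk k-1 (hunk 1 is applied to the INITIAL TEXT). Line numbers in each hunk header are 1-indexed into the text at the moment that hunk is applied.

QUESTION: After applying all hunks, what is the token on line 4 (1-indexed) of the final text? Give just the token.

Hunk 1: at line 2 remove [tggc,wxvqa,wshz] add [sqo,mjbw,osjt] -> 6 lines: kyal guot sqo mjbw osjt zaacz
Hunk 2: at line 3 remove [mjbw,osjt] add [zpfin,igfnf,eyijz] -> 7 lines: kyal guot sqo zpfin igfnf eyijz zaacz
Hunk 3: at line 2 remove [zpfin,igfnf] add [egst] -> 6 lines: kyal guot sqo egst eyijz zaacz
Hunk 4: at line 1 remove [sqo,egst] add [ehhzj] -> 5 lines: kyal guot ehhzj eyijz zaacz
Final line 4: eyijz

Answer: eyijz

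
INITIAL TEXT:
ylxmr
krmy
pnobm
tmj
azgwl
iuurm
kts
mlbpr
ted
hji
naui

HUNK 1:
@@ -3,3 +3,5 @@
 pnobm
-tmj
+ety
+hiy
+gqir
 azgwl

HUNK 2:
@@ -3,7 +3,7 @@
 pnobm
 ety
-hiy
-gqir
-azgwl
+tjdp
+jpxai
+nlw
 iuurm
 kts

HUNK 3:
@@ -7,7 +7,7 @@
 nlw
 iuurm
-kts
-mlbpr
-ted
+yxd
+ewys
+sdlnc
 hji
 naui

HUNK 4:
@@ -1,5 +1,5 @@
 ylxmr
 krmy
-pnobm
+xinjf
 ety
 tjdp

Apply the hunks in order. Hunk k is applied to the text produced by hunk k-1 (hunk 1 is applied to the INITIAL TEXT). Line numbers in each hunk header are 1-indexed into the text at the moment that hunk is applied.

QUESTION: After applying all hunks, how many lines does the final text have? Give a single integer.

Answer: 13

Derivation:
Hunk 1: at line 3 remove [tmj] add [ety,hiy,gqir] -> 13 lines: ylxmr krmy pnobm ety hiy gqir azgwl iuurm kts mlbpr ted hji naui
Hunk 2: at line 3 remove [hiy,gqir,azgwl] add [tjdp,jpxai,nlw] -> 13 lines: ylxmr krmy pnobm ety tjdp jpxai nlw iuurm kts mlbpr ted hji naui
Hunk 3: at line 7 remove [kts,mlbpr,ted] add [yxd,ewys,sdlnc] -> 13 lines: ylxmr krmy pnobm ety tjdp jpxai nlw iuurm yxd ewys sdlnc hji naui
Hunk 4: at line 1 remove [pnobm] add [xinjf] -> 13 lines: ylxmr krmy xinjf ety tjdp jpxai nlw iuurm yxd ewys sdlnc hji naui
Final line count: 13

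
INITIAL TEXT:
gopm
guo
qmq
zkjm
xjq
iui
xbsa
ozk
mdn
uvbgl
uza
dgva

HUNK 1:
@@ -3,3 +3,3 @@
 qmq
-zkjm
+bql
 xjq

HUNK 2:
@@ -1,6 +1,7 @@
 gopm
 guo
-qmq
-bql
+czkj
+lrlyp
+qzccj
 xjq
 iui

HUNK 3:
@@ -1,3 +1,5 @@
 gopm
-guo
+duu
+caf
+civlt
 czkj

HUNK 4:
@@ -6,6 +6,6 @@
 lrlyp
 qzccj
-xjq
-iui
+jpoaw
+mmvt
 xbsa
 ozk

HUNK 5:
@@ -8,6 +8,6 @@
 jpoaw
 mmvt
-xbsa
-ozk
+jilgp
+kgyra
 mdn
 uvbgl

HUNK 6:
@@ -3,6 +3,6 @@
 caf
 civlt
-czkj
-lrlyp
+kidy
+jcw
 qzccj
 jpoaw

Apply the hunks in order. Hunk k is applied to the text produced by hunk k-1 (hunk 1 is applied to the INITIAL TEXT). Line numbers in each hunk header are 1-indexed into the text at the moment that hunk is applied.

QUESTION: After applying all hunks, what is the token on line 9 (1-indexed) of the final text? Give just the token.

Answer: mmvt

Derivation:
Hunk 1: at line 3 remove [zkjm] add [bql] -> 12 lines: gopm guo qmq bql xjq iui xbsa ozk mdn uvbgl uza dgva
Hunk 2: at line 1 remove [qmq,bql] add [czkj,lrlyp,qzccj] -> 13 lines: gopm guo czkj lrlyp qzccj xjq iui xbsa ozk mdn uvbgl uza dgva
Hunk 3: at line 1 remove [guo] add [duu,caf,civlt] -> 15 lines: gopm duu caf civlt czkj lrlyp qzccj xjq iui xbsa ozk mdn uvbgl uza dgva
Hunk 4: at line 6 remove [xjq,iui] add [jpoaw,mmvt] -> 15 lines: gopm duu caf civlt czkj lrlyp qzccj jpoaw mmvt xbsa ozk mdn uvbgl uza dgva
Hunk 5: at line 8 remove [xbsa,ozk] add [jilgp,kgyra] -> 15 lines: gopm duu caf civlt czkj lrlyp qzccj jpoaw mmvt jilgp kgyra mdn uvbgl uza dgva
Hunk 6: at line 3 remove [czkj,lrlyp] add [kidy,jcw] -> 15 lines: gopm duu caf civlt kidy jcw qzccj jpoaw mmvt jilgp kgyra mdn uvbgl uza dgva
Final line 9: mmvt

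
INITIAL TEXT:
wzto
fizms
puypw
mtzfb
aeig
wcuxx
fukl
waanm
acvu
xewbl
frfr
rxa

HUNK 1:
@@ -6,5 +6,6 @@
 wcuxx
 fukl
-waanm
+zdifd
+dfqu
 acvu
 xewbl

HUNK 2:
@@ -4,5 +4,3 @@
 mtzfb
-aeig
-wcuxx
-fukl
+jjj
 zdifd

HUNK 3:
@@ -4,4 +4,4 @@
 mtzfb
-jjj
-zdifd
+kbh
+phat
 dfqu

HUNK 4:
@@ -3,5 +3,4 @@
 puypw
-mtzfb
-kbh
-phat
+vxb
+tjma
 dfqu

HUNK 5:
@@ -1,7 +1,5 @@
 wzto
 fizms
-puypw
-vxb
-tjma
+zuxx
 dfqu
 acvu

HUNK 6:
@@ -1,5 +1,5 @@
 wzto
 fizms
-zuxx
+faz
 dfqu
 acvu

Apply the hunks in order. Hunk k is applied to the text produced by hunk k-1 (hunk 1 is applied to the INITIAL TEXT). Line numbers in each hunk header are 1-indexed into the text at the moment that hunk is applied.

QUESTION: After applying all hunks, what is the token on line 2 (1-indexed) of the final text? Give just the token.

Hunk 1: at line 6 remove [waanm] add [zdifd,dfqu] -> 13 lines: wzto fizms puypw mtzfb aeig wcuxx fukl zdifd dfqu acvu xewbl frfr rxa
Hunk 2: at line 4 remove [aeig,wcuxx,fukl] add [jjj] -> 11 lines: wzto fizms puypw mtzfb jjj zdifd dfqu acvu xewbl frfr rxa
Hunk 3: at line 4 remove [jjj,zdifd] add [kbh,phat] -> 11 lines: wzto fizms puypw mtzfb kbh phat dfqu acvu xewbl frfr rxa
Hunk 4: at line 3 remove [mtzfb,kbh,phat] add [vxb,tjma] -> 10 lines: wzto fizms puypw vxb tjma dfqu acvu xewbl frfr rxa
Hunk 5: at line 1 remove [puypw,vxb,tjma] add [zuxx] -> 8 lines: wzto fizms zuxx dfqu acvu xewbl frfr rxa
Hunk 6: at line 1 remove [zuxx] add [faz] -> 8 lines: wzto fizms faz dfqu acvu xewbl frfr rxa
Final line 2: fizms

Answer: fizms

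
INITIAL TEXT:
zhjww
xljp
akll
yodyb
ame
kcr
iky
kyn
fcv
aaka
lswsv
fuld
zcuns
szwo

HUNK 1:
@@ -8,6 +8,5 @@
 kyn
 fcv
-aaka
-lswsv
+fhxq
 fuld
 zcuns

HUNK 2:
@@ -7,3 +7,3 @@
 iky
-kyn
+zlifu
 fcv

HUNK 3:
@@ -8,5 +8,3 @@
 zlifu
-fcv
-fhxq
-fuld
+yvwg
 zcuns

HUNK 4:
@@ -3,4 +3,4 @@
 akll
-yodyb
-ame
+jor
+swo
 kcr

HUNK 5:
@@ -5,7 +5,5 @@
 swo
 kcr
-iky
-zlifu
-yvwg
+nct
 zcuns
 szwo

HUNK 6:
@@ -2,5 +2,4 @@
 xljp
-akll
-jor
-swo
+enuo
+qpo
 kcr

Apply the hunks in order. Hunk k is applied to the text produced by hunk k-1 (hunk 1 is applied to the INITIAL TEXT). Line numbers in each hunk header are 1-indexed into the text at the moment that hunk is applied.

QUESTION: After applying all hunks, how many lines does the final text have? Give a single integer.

Hunk 1: at line 8 remove [aaka,lswsv] add [fhxq] -> 13 lines: zhjww xljp akll yodyb ame kcr iky kyn fcv fhxq fuld zcuns szwo
Hunk 2: at line 7 remove [kyn] add [zlifu] -> 13 lines: zhjww xljp akll yodyb ame kcr iky zlifu fcv fhxq fuld zcuns szwo
Hunk 3: at line 8 remove [fcv,fhxq,fuld] add [yvwg] -> 11 lines: zhjww xljp akll yodyb ame kcr iky zlifu yvwg zcuns szwo
Hunk 4: at line 3 remove [yodyb,ame] add [jor,swo] -> 11 lines: zhjww xljp akll jor swo kcr iky zlifu yvwg zcuns szwo
Hunk 5: at line 5 remove [iky,zlifu,yvwg] add [nct] -> 9 lines: zhjww xljp akll jor swo kcr nct zcuns szwo
Hunk 6: at line 2 remove [akll,jor,swo] add [enuo,qpo] -> 8 lines: zhjww xljp enuo qpo kcr nct zcuns szwo
Final line count: 8

Answer: 8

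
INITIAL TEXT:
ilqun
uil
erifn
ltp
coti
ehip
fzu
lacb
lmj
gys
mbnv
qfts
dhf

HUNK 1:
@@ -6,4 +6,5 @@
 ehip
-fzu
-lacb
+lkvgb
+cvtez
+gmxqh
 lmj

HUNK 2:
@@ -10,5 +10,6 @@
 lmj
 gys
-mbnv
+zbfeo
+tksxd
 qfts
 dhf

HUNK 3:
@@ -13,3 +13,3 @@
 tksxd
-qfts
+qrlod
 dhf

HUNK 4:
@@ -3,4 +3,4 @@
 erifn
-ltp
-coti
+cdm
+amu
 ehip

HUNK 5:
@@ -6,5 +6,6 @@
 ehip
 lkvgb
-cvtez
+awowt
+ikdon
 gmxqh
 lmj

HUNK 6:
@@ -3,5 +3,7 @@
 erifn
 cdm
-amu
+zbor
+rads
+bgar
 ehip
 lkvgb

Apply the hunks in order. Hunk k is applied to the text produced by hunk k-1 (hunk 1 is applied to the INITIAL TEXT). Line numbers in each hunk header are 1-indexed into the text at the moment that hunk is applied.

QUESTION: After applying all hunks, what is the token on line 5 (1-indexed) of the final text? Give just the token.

Hunk 1: at line 6 remove [fzu,lacb] add [lkvgb,cvtez,gmxqh] -> 14 lines: ilqun uil erifn ltp coti ehip lkvgb cvtez gmxqh lmj gys mbnv qfts dhf
Hunk 2: at line 10 remove [mbnv] add [zbfeo,tksxd] -> 15 lines: ilqun uil erifn ltp coti ehip lkvgb cvtez gmxqh lmj gys zbfeo tksxd qfts dhf
Hunk 3: at line 13 remove [qfts] add [qrlod] -> 15 lines: ilqun uil erifn ltp coti ehip lkvgb cvtez gmxqh lmj gys zbfeo tksxd qrlod dhf
Hunk 4: at line 3 remove [ltp,coti] add [cdm,amu] -> 15 lines: ilqun uil erifn cdm amu ehip lkvgb cvtez gmxqh lmj gys zbfeo tksxd qrlod dhf
Hunk 5: at line 6 remove [cvtez] add [awowt,ikdon] -> 16 lines: ilqun uil erifn cdm amu ehip lkvgb awowt ikdon gmxqh lmj gys zbfeo tksxd qrlod dhf
Hunk 6: at line 3 remove [amu] add [zbor,rads,bgar] -> 18 lines: ilqun uil erifn cdm zbor rads bgar ehip lkvgb awowt ikdon gmxqh lmj gys zbfeo tksxd qrlod dhf
Final line 5: zbor

Answer: zbor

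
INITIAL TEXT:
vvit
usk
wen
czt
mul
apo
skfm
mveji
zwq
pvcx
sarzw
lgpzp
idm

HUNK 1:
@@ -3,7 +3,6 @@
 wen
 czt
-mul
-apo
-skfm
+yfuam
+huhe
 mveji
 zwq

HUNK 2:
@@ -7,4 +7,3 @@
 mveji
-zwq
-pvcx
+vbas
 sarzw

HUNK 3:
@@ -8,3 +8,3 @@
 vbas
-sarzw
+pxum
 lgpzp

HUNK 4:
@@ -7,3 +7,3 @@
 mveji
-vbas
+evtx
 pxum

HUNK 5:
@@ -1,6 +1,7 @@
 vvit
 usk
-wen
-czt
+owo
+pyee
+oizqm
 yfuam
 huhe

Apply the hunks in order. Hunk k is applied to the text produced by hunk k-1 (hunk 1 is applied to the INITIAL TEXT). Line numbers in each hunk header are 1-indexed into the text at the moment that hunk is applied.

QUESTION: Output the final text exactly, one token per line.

Hunk 1: at line 3 remove [mul,apo,skfm] add [yfuam,huhe] -> 12 lines: vvit usk wen czt yfuam huhe mveji zwq pvcx sarzw lgpzp idm
Hunk 2: at line 7 remove [zwq,pvcx] add [vbas] -> 11 lines: vvit usk wen czt yfuam huhe mveji vbas sarzw lgpzp idm
Hunk 3: at line 8 remove [sarzw] add [pxum] -> 11 lines: vvit usk wen czt yfuam huhe mveji vbas pxum lgpzp idm
Hunk 4: at line 7 remove [vbas] add [evtx] -> 11 lines: vvit usk wen czt yfuam huhe mveji evtx pxum lgpzp idm
Hunk 5: at line 1 remove [wen,czt] add [owo,pyee,oizqm] -> 12 lines: vvit usk owo pyee oizqm yfuam huhe mveji evtx pxum lgpzp idm

Answer: vvit
usk
owo
pyee
oizqm
yfuam
huhe
mveji
evtx
pxum
lgpzp
idm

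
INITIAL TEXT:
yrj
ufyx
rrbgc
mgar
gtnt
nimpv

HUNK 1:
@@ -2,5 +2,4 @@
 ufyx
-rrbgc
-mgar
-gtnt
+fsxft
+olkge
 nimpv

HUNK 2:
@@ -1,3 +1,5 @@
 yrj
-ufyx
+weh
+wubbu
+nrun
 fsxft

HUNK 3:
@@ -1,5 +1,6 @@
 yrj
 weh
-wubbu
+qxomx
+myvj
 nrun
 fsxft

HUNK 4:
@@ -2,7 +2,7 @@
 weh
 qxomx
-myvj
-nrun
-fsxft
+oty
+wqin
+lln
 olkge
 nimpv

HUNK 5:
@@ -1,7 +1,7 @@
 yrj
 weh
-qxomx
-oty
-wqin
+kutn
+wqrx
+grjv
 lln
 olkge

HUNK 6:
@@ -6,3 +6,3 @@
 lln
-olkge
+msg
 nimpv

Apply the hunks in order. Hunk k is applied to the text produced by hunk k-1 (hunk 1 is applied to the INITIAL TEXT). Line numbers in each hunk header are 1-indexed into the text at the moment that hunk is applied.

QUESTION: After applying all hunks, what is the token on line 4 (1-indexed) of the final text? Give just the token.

Hunk 1: at line 2 remove [rrbgc,mgar,gtnt] add [fsxft,olkge] -> 5 lines: yrj ufyx fsxft olkge nimpv
Hunk 2: at line 1 remove [ufyx] add [weh,wubbu,nrun] -> 7 lines: yrj weh wubbu nrun fsxft olkge nimpv
Hunk 3: at line 1 remove [wubbu] add [qxomx,myvj] -> 8 lines: yrj weh qxomx myvj nrun fsxft olkge nimpv
Hunk 4: at line 2 remove [myvj,nrun,fsxft] add [oty,wqin,lln] -> 8 lines: yrj weh qxomx oty wqin lln olkge nimpv
Hunk 5: at line 1 remove [qxomx,oty,wqin] add [kutn,wqrx,grjv] -> 8 lines: yrj weh kutn wqrx grjv lln olkge nimpv
Hunk 6: at line 6 remove [olkge] add [msg] -> 8 lines: yrj weh kutn wqrx grjv lln msg nimpv
Final line 4: wqrx

Answer: wqrx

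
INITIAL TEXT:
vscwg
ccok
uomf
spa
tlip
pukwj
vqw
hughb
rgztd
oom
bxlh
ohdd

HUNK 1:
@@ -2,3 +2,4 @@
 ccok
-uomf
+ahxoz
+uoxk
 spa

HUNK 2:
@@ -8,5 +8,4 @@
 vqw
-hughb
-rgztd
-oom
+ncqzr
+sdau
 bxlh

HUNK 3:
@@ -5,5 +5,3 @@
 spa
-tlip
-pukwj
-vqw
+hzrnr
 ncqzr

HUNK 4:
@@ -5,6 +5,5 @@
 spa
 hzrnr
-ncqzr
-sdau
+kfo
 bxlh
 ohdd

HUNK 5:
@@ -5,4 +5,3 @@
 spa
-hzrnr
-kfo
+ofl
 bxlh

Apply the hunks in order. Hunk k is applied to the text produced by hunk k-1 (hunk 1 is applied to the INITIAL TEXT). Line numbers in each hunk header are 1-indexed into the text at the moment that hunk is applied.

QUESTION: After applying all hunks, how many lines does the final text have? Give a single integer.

Hunk 1: at line 2 remove [uomf] add [ahxoz,uoxk] -> 13 lines: vscwg ccok ahxoz uoxk spa tlip pukwj vqw hughb rgztd oom bxlh ohdd
Hunk 2: at line 8 remove [hughb,rgztd,oom] add [ncqzr,sdau] -> 12 lines: vscwg ccok ahxoz uoxk spa tlip pukwj vqw ncqzr sdau bxlh ohdd
Hunk 3: at line 5 remove [tlip,pukwj,vqw] add [hzrnr] -> 10 lines: vscwg ccok ahxoz uoxk spa hzrnr ncqzr sdau bxlh ohdd
Hunk 4: at line 5 remove [ncqzr,sdau] add [kfo] -> 9 lines: vscwg ccok ahxoz uoxk spa hzrnr kfo bxlh ohdd
Hunk 5: at line 5 remove [hzrnr,kfo] add [ofl] -> 8 lines: vscwg ccok ahxoz uoxk spa ofl bxlh ohdd
Final line count: 8

Answer: 8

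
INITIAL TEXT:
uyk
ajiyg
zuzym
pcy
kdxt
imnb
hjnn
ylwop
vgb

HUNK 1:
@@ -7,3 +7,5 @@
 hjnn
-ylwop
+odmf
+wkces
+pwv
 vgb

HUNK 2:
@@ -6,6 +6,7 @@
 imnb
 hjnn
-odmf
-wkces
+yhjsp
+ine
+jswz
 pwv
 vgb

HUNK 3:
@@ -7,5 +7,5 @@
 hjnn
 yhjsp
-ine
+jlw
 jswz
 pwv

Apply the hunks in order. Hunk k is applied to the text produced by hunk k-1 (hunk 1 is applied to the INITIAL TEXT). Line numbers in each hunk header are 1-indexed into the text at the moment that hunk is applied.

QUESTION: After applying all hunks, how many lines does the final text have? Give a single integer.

Hunk 1: at line 7 remove [ylwop] add [odmf,wkces,pwv] -> 11 lines: uyk ajiyg zuzym pcy kdxt imnb hjnn odmf wkces pwv vgb
Hunk 2: at line 6 remove [odmf,wkces] add [yhjsp,ine,jswz] -> 12 lines: uyk ajiyg zuzym pcy kdxt imnb hjnn yhjsp ine jswz pwv vgb
Hunk 3: at line 7 remove [ine] add [jlw] -> 12 lines: uyk ajiyg zuzym pcy kdxt imnb hjnn yhjsp jlw jswz pwv vgb
Final line count: 12

Answer: 12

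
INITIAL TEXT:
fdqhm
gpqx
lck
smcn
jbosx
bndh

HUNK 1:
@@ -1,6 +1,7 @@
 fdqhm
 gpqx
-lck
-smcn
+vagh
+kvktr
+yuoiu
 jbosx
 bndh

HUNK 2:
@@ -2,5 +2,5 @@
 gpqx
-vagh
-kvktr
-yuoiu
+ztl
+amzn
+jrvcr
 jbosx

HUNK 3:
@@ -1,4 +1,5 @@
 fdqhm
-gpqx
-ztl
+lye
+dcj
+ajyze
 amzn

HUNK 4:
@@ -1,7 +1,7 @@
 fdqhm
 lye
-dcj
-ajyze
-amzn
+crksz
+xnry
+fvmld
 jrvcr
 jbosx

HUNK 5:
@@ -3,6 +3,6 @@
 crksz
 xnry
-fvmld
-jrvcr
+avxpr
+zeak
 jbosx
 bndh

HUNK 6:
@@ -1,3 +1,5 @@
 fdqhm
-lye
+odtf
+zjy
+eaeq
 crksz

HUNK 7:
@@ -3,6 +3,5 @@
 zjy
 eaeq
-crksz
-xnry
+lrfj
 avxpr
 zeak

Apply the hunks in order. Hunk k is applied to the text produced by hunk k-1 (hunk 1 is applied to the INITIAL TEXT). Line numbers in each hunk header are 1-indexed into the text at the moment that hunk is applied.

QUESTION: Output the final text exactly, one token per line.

Answer: fdqhm
odtf
zjy
eaeq
lrfj
avxpr
zeak
jbosx
bndh

Derivation:
Hunk 1: at line 1 remove [lck,smcn] add [vagh,kvktr,yuoiu] -> 7 lines: fdqhm gpqx vagh kvktr yuoiu jbosx bndh
Hunk 2: at line 2 remove [vagh,kvktr,yuoiu] add [ztl,amzn,jrvcr] -> 7 lines: fdqhm gpqx ztl amzn jrvcr jbosx bndh
Hunk 3: at line 1 remove [gpqx,ztl] add [lye,dcj,ajyze] -> 8 lines: fdqhm lye dcj ajyze amzn jrvcr jbosx bndh
Hunk 4: at line 1 remove [dcj,ajyze,amzn] add [crksz,xnry,fvmld] -> 8 lines: fdqhm lye crksz xnry fvmld jrvcr jbosx bndh
Hunk 5: at line 3 remove [fvmld,jrvcr] add [avxpr,zeak] -> 8 lines: fdqhm lye crksz xnry avxpr zeak jbosx bndh
Hunk 6: at line 1 remove [lye] add [odtf,zjy,eaeq] -> 10 lines: fdqhm odtf zjy eaeq crksz xnry avxpr zeak jbosx bndh
Hunk 7: at line 3 remove [crksz,xnry] add [lrfj] -> 9 lines: fdqhm odtf zjy eaeq lrfj avxpr zeak jbosx bndh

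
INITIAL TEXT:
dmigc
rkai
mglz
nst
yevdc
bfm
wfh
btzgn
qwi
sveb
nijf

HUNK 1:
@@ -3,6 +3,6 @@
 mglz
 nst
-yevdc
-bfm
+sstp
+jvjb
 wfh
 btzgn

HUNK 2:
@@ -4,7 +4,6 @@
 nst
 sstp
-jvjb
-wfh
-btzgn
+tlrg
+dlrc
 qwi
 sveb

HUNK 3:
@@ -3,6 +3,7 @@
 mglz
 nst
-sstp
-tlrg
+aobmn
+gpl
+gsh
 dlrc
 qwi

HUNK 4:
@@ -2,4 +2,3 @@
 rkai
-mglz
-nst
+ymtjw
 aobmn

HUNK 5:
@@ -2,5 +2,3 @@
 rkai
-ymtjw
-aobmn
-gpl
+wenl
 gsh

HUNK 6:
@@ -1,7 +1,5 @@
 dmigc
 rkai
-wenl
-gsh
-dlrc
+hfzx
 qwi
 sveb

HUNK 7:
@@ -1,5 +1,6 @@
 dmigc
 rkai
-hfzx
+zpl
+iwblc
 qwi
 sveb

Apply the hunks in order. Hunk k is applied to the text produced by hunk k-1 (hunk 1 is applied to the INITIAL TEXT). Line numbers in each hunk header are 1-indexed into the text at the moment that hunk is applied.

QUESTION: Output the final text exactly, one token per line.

Answer: dmigc
rkai
zpl
iwblc
qwi
sveb
nijf

Derivation:
Hunk 1: at line 3 remove [yevdc,bfm] add [sstp,jvjb] -> 11 lines: dmigc rkai mglz nst sstp jvjb wfh btzgn qwi sveb nijf
Hunk 2: at line 4 remove [jvjb,wfh,btzgn] add [tlrg,dlrc] -> 10 lines: dmigc rkai mglz nst sstp tlrg dlrc qwi sveb nijf
Hunk 3: at line 3 remove [sstp,tlrg] add [aobmn,gpl,gsh] -> 11 lines: dmigc rkai mglz nst aobmn gpl gsh dlrc qwi sveb nijf
Hunk 4: at line 2 remove [mglz,nst] add [ymtjw] -> 10 lines: dmigc rkai ymtjw aobmn gpl gsh dlrc qwi sveb nijf
Hunk 5: at line 2 remove [ymtjw,aobmn,gpl] add [wenl] -> 8 lines: dmigc rkai wenl gsh dlrc qwi sveb nijf
Hunk 6: at line 1 remove [wenl,gsh,dlrc] add [hfzx] -> 6 lines: dmigc rkai hfzx qwi sveb nijf
Hunk 7: at line 1 remove [hfzx] add [zpl,iwblc] -> 7 lines: dmigc rkai zpl iwblc qwi sveb nijf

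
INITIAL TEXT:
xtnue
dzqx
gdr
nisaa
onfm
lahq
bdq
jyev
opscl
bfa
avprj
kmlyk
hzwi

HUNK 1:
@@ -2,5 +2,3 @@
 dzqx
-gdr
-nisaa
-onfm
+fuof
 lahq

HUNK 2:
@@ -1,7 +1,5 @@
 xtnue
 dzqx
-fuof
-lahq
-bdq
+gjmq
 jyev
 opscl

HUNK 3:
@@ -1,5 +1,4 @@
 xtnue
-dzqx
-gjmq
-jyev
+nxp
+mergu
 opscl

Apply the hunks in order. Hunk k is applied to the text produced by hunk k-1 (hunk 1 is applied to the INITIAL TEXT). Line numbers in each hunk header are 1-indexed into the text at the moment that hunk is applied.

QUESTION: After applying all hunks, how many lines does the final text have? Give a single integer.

Answer: 8

Derivation:
Hunk 1: at line 2 remove [gdr,nisaa,onfm] add [fuof] -> 11 lines: xtnue dzqx fuof lahq bdq jyev opscl bfa avprj kmlyk hzwi
Hunk 2: at line 1 remove [fuof,lahq,bdq] add [gjmq] -> 9 lines: xtnue dzqx gjmq jyev opscl bfa avprj kmlyk hzwi
Hunk 3: at line 1 remove [dzqx,gjmq,jyev] add [nxp,mergu] -> 8 lines: xtnue nxp mergu opscl bfa avprj kmlyk hzwi
Final line count: 8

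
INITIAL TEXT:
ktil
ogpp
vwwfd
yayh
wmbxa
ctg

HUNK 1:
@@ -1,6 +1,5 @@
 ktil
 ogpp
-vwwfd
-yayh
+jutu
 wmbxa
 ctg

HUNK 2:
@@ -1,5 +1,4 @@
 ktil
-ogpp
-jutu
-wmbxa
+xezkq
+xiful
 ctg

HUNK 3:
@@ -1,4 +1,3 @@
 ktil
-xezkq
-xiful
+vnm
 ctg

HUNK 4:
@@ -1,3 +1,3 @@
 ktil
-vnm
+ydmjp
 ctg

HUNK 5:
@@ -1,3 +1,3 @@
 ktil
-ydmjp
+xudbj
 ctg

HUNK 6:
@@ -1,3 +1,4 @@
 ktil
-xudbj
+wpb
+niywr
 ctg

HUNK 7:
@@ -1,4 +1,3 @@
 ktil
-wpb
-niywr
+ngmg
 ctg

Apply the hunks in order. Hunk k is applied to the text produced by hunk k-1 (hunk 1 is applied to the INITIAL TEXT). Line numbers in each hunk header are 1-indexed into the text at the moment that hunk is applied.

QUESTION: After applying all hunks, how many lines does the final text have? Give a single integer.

Answer: 3

Derivation:
Hunk 1: at line 1 remove [vwwfd,yayh] add [jutu] -> 5 lines: ktil ogpp jutu wmbxa ctg
Hunk 2: at line 1 remove [ogpp,jutu,wmbxa] add [xezkq,xiful] -> 4 lines: ktil xezkq xiful ctg
Hunk 3: at line 1 remove [xezkq,xiful] add [vnm] -> 3 lines: ktil vnm ctg
Hunk 4: at line 1 remove [vnm] add [ydmjp] -> 3 lines: ktil ydmjp ctg
Hunk 5: at line 1 remove [ydmjp] add [xudbj] -> 3 lines: ktil xudbj ctg
Hunk 6: at line 1 remove [xudbj] add [wpb,niywr] -> 4 lines: ktil wpb niywr ctg
Hunk 7: at line 1 remove [wpb,niywr] add [ngmg] -> 3 lines: ktil ngmg ctg
Final line count: 3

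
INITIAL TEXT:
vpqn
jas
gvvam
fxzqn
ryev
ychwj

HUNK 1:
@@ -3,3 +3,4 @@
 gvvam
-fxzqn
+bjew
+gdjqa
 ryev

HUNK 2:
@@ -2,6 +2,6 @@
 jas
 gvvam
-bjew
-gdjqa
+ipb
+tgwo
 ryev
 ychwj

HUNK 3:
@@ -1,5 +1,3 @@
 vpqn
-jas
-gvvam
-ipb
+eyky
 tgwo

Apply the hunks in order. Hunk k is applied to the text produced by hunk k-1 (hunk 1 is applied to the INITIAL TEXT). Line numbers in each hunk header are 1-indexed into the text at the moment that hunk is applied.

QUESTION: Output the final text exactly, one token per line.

Hunk 1: at line 3 remove [fxzqn] add [bjew,gdjqa] -> 7 lines: vpqn jas gvvam bjew gdjqa ryev ychwj
Hunk 2: at line 2 remove [bjew,gdjqa] add [ipb,tgwo] -> 7 lines: vpqn jas gvvam ipb tgwo ryev ychwj
Hunk 3: at line 1 remove [jas,gvvam,ipb] add [eyky] -> 5 lines: vpqn eyky tgwo ryev ychwj

Answer: vpqn
eyky
tgwo
ryev
ychwj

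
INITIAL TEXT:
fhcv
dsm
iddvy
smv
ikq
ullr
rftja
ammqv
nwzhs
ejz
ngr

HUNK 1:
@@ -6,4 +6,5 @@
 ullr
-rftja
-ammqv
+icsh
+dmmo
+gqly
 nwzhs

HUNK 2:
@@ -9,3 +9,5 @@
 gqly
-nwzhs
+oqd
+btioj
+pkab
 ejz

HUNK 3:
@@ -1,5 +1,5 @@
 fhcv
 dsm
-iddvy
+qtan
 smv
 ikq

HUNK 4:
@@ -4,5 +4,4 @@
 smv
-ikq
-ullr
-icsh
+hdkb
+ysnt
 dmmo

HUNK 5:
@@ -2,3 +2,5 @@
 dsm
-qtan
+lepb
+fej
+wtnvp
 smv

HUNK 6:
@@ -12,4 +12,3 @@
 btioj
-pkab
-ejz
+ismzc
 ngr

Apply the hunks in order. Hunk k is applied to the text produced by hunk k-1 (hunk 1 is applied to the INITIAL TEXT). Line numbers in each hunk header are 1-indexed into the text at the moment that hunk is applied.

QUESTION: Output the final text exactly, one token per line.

Answer: fhcv
dsm
lepb
fej
wtnvp
smv
hdkb
ysnt
dmmo
gqly
oqd
btioj
ismzc
ngr

Derivation:
Hunk 1: at line 6 remove [rftja,ammqv] add [icsh,dmmo,gqly] -> 12 lines: fhcv dsm iddvy smv ikq ullr icsh dmmo gqly nwzhs ejz ngr
Hunk 2: at line 9 remove [nwzhs] add [oqd,btioj,pkab] -> 14 lines: fhcv dsm iddvy smv ikq ullr icsh dmmo gqly oqd btioj pkab ejz ngr
Hunk 3: at line 1 remove [iddvy] add [qtan] -> 14 lines: fhcv dsm qtan smv ikq ullr icsh dmmo gqly oqd btioj pkab ejz ngr
Hunk 4: at line 4 remove [ikq,ullr,icsh] add [hdkb,ysnt] -> 13 lines: fhcv dsm qtan smv hdkb ysnt dmmo gqly oqd btioj pkab ejz ngr
Hunk 5: at line 2 remove [qtan] add [lepb,fej,wtnvp] -> 15 lines: fhcv dsm lepb fej wtnvp smv hdkb ysnt dmmo gqly oqd btioj pkab ejz ngr
Hunk 6: at line 12 remove [pkab,ejz] add [ismzc] -> 14 lines: fhcv dsm lepb fej wtnvp smv hdkb ysnt dmmo gqly oqd btioj ismzc ngr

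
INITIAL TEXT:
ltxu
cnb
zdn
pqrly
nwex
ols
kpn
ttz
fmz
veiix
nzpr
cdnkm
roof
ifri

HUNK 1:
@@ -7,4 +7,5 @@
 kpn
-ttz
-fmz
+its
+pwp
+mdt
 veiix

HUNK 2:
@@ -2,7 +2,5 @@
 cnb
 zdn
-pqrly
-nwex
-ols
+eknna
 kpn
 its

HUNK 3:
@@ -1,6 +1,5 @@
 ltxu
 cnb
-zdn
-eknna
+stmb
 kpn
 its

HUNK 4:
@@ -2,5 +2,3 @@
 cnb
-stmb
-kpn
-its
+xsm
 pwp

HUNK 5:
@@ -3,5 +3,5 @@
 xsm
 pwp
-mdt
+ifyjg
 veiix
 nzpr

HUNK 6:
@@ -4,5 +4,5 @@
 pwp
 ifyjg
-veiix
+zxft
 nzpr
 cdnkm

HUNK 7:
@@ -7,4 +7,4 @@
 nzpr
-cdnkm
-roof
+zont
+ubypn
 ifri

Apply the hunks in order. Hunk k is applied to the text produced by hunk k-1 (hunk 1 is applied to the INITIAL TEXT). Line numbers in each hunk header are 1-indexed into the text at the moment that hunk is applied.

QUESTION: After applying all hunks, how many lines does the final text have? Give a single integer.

Hunk 1: at line 7 remove [ttz,fmz] add [its,pwp,mdt] -> 15 lines: ltxu cnb zdn pqrly nwex ols kpn its pwp mdt veiix nzpr cdnkm roof ifri
Hunk 2: at line 2 remove [pqrly,nwex,ols] add [eknna] -> 13 lines: ltxu cnb zdn eknna kpn its pwp mdt veiix nzpr cdnkm roof ifri
Hunk 3: at line 1 remove [zdn,eknna] add [stmb] -> 12 lines: ltxu cnb stmb kpn its pwp mdt veiix nzpr cdnkm roof ifri
Hunk 4: at line 2 remove [stmb,kpn,its] add [xsm] -> 10 lines: ltxu cnb xsm pwp mdt veiix nzpr cdnkm roof ifri
Hunk 5: at line 3 remove [mdt] add [ifyjg] -> 10 lines: ltxu cnb xsm pwp ifyjg veiix nzpr cdnkm roof ifri
Hunk 6: at line 4 remove [veiix] add [zxft] -> 10 lines: ltxu cnb xsm pwp ifyjg zxft nzpr cdnkm roof ifri
Hunk 7: at line 7 remove [cdnkm,roof] add [zont,ubypn] -> 10 lines: ltxu cnb xsm pwp ifyjg zxft nzpr zont ubypn ifri
Final line count: 10

Answer: 10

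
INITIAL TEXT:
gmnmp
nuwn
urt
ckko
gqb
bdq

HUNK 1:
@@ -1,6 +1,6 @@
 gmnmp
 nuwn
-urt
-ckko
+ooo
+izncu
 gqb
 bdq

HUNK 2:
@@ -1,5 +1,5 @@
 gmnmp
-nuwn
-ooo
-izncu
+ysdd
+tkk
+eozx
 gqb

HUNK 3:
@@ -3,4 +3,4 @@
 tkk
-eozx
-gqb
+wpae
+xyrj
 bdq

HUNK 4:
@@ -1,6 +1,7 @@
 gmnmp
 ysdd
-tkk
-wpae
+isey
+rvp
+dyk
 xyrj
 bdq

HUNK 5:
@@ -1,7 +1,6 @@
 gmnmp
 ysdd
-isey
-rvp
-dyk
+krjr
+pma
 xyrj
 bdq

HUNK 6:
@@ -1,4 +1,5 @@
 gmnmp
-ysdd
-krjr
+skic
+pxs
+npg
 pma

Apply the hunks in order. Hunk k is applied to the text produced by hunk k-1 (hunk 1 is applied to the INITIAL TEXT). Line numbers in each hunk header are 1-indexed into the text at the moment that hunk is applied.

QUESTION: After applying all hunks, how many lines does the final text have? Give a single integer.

Hunk 1: at line 1 remove [urt,ckko] add [ooo,izncu] -> 6 lines: gmnmp nuwn ooo izncu gqb bdq
Hunk 2: at line 1 remove [nuwn,ooo,izncu] add [ysdd,tkk,eozx] -> 6 lines: gmnmp ysdd tkk eozx gqb bdq
Hunk 3: at line 3 remove [eozx,gqb] add [wpae,xyrj] -> 6 lines: gmnmp ysdd tkk wpae xyrj bdq
Hunk 4: at line 1 remove [tkk,wpae] add [isey,rvp,dyk] -> 7 lines: gmnmp ysdd isey rvp dyk xyrj bdq
Hunk 5: at line 1 remove [isey,rvp,dyk] add [krjr,pma] -> 6 lines: gmnmp ysdd krjr pma xyrj bdq
Hunk 6: at line 1 remove [ysdd,krjr] add [skic,pxs,npg] -> 7 lines: gmnmp skic pxs npg pma xyrj bdq
Final line count: 7

Answer: 7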